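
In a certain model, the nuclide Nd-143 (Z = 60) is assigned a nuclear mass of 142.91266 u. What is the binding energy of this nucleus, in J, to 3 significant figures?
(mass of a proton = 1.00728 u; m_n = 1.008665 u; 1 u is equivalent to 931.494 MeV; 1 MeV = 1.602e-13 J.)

The nucleus contains 60 protons and 143 − 60 = 83 neutrons.
Total constituent mass: 60 × 1.00728 + 83 × 1.008665 = 144.155995 u
The mass defect is 144.155995 − 142.91266 = 1.243335 u.
Converting to energy: 1.243335 u × 931.494 MeV/u = 1158.16 MeV
In joules: 1158.16 MeV × 1.602e-13 J/MeV = 1.8554e-10 J

1.86e-10 J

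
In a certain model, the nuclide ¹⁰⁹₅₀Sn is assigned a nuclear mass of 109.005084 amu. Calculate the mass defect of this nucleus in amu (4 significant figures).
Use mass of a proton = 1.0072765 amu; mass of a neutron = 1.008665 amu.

With 50 protons and 59 neutrons (A = 109):
Total constituent mass: 50 × 1.0072765 + 59 × 1.008665 = 109.8750600 amu
Mass defect Δm = 109.8750600 − 109.005084 = 0.8699760 amu

0.8700 amu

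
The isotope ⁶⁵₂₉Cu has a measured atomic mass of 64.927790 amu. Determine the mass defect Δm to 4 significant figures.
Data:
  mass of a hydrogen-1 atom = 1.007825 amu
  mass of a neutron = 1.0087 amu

Σm = 29·m(¹H) + 36·m_n = 29.226925 + 36.3132 = 65.540125 amu
Δm = 65.540125 − 64.927790 = 0.612335 amu

0.6123 amu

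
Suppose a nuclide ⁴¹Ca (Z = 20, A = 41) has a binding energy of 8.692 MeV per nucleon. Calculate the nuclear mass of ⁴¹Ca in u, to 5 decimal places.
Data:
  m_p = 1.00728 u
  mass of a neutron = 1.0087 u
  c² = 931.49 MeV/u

Total binding energy = 41 × 8.692 = 356.372 MeV
Mass defect = 356.372 MeV / (931.49 MeV/u) = 0.3825827 u
Constituent mass = 20(1.00728) + 21(1.0087) = 41.32830 u
Nuclear mass = 41.32830 − 0.3825827 = 40.9457173 u ≈ 40.94572 u (to 5 decimal places)

40.94572 u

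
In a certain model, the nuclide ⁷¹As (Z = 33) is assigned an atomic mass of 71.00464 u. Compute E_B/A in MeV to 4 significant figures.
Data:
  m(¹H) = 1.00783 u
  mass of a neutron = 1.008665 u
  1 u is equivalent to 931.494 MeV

7.649 MeV/nucleon

Σm = 33·m(¹H) + 38·m_n = 33.25839 + 38.329270 = 71.587660 u
The mass defect is 71.587660 − 71.00464 = 0.583020 u.
E_B = 0.583020 × 931.494 = 543.080 MeV
Dividing by A = 71 gives 7.649 MeV per nucleon.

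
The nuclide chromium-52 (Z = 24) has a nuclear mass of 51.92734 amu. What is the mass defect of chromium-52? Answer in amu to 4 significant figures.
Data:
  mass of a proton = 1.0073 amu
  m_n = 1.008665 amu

0.4905 amu

The nucleus contains 24 protons and 52 − 24 = 28 neutrons.
Total constituent mass: 24 × 1.0073 + 28 × 1.008665 = 52.417820 amu
The mass defect is 52.417820 − 51.92734 = 0.490480 amu.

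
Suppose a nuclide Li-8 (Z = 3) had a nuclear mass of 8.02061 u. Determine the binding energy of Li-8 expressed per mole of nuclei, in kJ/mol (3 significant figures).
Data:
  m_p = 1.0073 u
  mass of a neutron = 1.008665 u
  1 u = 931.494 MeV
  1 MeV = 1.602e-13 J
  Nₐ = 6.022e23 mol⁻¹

With 3 protons and 5 neutrons (A = 8):
Mass of separated nucleons = 3(1.0073) + 5(1.008665) = 3.0219 + 5.043325 = 8.065225 u
Mass defect Δm = 8.065225 − 8.02061 = 0.044615 u
Binding energy = Δm·c² = 0.044615 × 931.494 MeV/u = 41.5586 MeV
Per nucleus in joules: 41.5586 MeV × 1.602e-13 J/MeV = 6.6577e-12 J
Per mole: 6.6577e-12 J × 6.022e23 mol⁻¹ = 4.0093e+12 J/mol

4.01e+09 kJ/mol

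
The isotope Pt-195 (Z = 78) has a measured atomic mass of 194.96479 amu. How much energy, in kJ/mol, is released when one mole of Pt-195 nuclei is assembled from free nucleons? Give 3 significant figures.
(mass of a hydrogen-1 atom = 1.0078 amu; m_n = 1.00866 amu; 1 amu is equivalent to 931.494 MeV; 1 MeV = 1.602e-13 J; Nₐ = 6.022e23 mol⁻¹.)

1.49e+11 kJ/mol

Z = 78, so N = A − Z = 195 − 78 = 117.
Mass of separated nucleons = 78(1.0078) + 117(1.00866) = 78.6084 + 118.01322 = 196.62162 amu
Mass defect Δm = 196.62162 − 194.96479 = 1.65683 amu
Binding energy = Δm·c² = 1.65683 × 931.494 MeV/amu = 1543.33 MeV
Per nucleus in joules: 1543.33 MeV × 1.602e-13 J/MeV = 2.4724e-10 J
Per mole: 2.4724e-10 J × 6.022e23 mol⁻¹ = 1.4889e+14 J/mol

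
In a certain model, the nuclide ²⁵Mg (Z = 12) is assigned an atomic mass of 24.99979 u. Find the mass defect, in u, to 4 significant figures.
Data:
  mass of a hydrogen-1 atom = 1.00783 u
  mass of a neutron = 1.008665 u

With 12 protons and 13 neutrons (A = 25):
Mass of separated nucleons = 12(1.00783) + 13(1.008665) = 12.09396 + 13.112645 = 25.206605 u
The mass defect is 25.206605 − 24.99979 = 0.206815 u.

0.2068 u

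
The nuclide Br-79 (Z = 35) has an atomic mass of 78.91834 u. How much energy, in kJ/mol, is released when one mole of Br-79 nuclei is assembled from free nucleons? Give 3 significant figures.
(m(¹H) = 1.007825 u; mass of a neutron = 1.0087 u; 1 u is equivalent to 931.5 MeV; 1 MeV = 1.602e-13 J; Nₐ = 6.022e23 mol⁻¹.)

6.63e+10 kJ/mol

Σm = 35·m(¹H) + 44·m_n = 35.273875 + 44.3828 = 79.656675 u
The mass defect is 79.656675 − 78.91834 = 0.738335 u.
Converting to energy: 0.738335 u × 931.5 MeV/u = 687.759 MeV
Per nucleus in joules: 687.759 MeV × 1.602e-13 J/MeV = 1.10179e-10 J
Per mole: 1.10179e-10 J × 6.022e23 mol⁻¹ = 6.63498e+13 J/mol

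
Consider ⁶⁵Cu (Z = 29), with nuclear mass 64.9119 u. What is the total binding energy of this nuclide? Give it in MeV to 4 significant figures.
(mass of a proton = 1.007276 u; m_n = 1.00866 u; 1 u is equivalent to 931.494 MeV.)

Σm = 29·m_p + 36·m_n = 29.211004 + 36.31176 = 65.522764 u
Δm = 65.522764 − 64.9119 = 0.610864 u
Binding energy = Δm·c² = 0.610864 × 931.494 MeV/u = 569.016 MeV

569.0 MeV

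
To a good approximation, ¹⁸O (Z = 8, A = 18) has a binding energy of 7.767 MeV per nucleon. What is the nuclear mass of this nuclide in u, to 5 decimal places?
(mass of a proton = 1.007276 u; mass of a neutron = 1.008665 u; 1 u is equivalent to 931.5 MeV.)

17.99477 u

Total binding energy = 18 × 7.767 = 139.806 MeV
Mass defect = 139.806 MeV / (931.5 MeV/u) = 0.1500870 u
Constituent mass = 8(1.007276) + 10(1.008665) = 18.144858 u
Nuclear mass = 18.144858 − 0.1500870 = 17.9947710 u ≈ 17.99477 u (to 5 decimal places)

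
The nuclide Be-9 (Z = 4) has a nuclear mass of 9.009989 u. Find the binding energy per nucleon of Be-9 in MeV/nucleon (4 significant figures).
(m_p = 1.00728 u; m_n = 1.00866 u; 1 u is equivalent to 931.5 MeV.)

6.462 MeV/nucleon

Mass of separated nucleons = 4(1.00728) + 5(1.00866) = 4.02912 + 5.04330 = 9.07242 u
Mass defect Δm = 9.07242 − 9.009989 = 0.062431 u
Converting to energy: 0.062431 u × 931.5 MeV/u = 58.1545 MeV
BE/A = 58.1545 MeV / 9 = 6.462 MeV/nucleon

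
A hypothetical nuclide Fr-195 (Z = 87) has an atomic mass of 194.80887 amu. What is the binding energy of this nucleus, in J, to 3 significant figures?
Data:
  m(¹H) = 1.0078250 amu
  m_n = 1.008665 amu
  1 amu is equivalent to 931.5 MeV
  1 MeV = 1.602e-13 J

2.70e-10 J

Total constituent mass: 87 × 1.0078250 + 108 × 1.008665 = 196.6165950 amu
The mass defect is 196.6165950 − 194.80887 = 1.8077250 amu.
Converting to energy: 1.8077250 amu × 931.5 MeV/amu = 1683.90 MeV
In joules: 1683.90 MeV × 1.602e-13 J/MeV = 2.6976e-10 J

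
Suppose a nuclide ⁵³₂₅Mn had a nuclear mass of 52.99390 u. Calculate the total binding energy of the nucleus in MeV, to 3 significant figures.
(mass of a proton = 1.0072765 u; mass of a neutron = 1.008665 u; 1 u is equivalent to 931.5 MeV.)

Z = 25, so N = A − Z = 53 − 25 = 28.
Total constituent mass: 25 × 1.0072765 + 28 × 1.008665 = 53.4245325 u
The mass defect is 53.4245325 − 52.99390 = 0.4306325 u.
Converting to energy: 0.4306325 u × 931.5 MeV/u = 401.134 MeV

401 MeV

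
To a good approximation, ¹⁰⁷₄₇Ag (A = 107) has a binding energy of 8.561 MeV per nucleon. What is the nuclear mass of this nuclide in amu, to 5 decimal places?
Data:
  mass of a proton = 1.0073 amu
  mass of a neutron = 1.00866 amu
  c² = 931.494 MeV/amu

Total binding energy = 107 × 8.561 = 916.027 MeV
Mass defect = 916.027 MeV / (931.494 MeV/amu) = 0.9833955 amu
Constituent mass = 47(1.0073) + 60(1.00866) = 107.86270 amu
Nuclear mass = 107.86270 − 0.9833955 = 106.8793045 amu ≈ 106.87930 amu (to 5 decimal places)

106.87930 amu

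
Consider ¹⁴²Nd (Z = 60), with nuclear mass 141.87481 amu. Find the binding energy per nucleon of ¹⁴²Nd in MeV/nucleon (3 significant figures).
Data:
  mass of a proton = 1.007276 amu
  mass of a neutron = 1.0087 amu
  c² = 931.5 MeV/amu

8.36 MeV/nucleon

Σm = 60·m_p + 82·m_n = 60.436560 + 82.7134 = 143.149960 amu
Δm = 143.149960 − 141.87481 = 1.275150 amu
Converting to energy: 1.275150 amu × 931.5 MeV/amu = 1187.80 MeV
Dividing by A = 142 gives 8.3648 MeV per nucleon.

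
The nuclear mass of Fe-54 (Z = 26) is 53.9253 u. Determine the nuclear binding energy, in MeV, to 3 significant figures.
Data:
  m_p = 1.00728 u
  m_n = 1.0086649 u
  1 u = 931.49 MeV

The nucleus contains 26 protons and 54 − 26 = 28 neutrons.
Σm = 26·m_p + 28·m_n = 26.18928 + 28.2426172 = 54.4318972 u
Δm = 54.4318972 − 53.9253 = 0.5065972 u
E_B = 0.5065972 × 931.49 = 471.890 MeV

472 MeV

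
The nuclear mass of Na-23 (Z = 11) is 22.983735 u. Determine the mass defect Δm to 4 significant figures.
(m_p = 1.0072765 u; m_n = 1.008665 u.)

0.2003 u

With 11 protons and 12 neutrons (A = 23):
Mass of separated nucleons = 11(1.0072765) + 12(1.008665) = 11.0800415 + 12.103980 = 23.1840215 u
Mass defect Δm = 23.1840215 − 22.983735 = 0.2002865 u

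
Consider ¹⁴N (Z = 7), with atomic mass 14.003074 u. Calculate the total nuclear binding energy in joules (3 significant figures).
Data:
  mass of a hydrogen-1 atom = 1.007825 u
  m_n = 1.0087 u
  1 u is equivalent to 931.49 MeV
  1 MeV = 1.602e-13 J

The nucleus contains 7 protons and 14 − 7 = 7 neutrons.
Mass of separated nucleons = 7(1.007825) + 7(1.0087) = 7.054775 + 7.0609 = 14.115675 u
Mass defect Δm = 14.115675 − 14.003074 = 0.112601 u
Converting to energy: 0.112601 u × 931.49 MeV/u = 104.887 MeV
In joules: 104.887 MeV × 1.602e-13 J/MeV = 1.6803e-11 J

1.68e-11 J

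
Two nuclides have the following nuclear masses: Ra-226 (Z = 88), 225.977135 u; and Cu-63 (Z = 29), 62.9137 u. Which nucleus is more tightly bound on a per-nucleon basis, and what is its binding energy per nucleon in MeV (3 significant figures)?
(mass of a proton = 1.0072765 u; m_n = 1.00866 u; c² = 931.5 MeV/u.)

Cu-63; 8.75 MeV/nucleon

Ra-226: Σm = 88(1.0072765) + 138(1.00866) = 227.8354120 u; Δm = 1.8582770 u; E_B = 1731.0 MeV; E_B/A = 7.659 MeV
Cu-63: Σm = 29(1.0072765) + 34(1.00866) = 63.5054585 u; Δm = 0.5917585 u; E_B = 551.22 MeV; E_B/A = 8.750 MeV
Cu-63 has the higher binding energy per nucleon, so it is the more tightly bound nucleus.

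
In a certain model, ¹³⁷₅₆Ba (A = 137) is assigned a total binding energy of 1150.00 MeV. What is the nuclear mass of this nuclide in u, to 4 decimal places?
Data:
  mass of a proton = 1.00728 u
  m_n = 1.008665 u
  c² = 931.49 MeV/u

136.8750 u

Mass defect = 1150.00 MeV / (931.49 MeV/u) = 1.234581 u
Constituent mass = 56(1.00728) + 81(1.008665) = 138.109545 u
Nuclear mass = 138.109545 − 1.234581 = 136.874964 u ≈ 136.8750 u (to 4 decimal places)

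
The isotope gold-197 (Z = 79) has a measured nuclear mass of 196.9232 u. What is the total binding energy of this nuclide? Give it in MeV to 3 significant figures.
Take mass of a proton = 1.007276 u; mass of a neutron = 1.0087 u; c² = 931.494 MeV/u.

1560 MeV

The nucleus contains 79 protons and 197 − 79 = 118 neutrons.
Σm = 79·m_p + 118·m_n = 79.574804 + 119.0266 = 198.601404 u
Mass defect Δm = 198.601404 − 196.9232 = 1.678204 u
Converting to energy: 1.678204 u × 931.494 MeV/u = 1563.24 MeV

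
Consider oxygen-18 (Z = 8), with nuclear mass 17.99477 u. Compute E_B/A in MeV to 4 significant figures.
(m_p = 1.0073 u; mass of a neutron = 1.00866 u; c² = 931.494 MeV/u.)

Total constituent mass: 8 × 1.0073 + 10 × 1.00866 = 18.14500 u
The mass defect is 18.14500 − 17.99477 = 0.15023 u.
Converting to energy: 0.15023 u × 931.494 MeV/u = 139.938 MeV
Dividing by A = 18 gives 7.774 MeV per nucleon.

7.774 MeV/nucleon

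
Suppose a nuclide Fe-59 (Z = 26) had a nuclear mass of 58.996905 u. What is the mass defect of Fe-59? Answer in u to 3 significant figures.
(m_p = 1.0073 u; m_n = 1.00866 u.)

Mass of separated nucleons = 26(1.0073) + 33(1.00866) = 26.1898 + 33.28578 = 59.47558 u
Mass defect Δm = 59.47558 − 58.996905 = 0.478675 u

0.479 u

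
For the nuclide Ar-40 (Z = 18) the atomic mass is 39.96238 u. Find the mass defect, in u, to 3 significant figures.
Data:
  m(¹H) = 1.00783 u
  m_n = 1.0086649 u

Σm = 18·m(¹H) + 22·m_n = 18.14094 + 22.1906278 = 40.3315678 u
Δm = 40.3315678 − 39.96238 = 0.3691878 u

0.369 u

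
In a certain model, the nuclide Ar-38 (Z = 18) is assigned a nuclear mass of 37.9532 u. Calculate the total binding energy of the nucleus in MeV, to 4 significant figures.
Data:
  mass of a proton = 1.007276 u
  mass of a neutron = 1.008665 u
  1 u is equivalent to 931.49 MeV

327.0 MeV

With 18 protons and 20 neutrons (A = 38):
Σm = 18·m_p + 20·m_n = 18.130968 + 20.173300 = 38.304268 u
Mass defect Δm = 38.304268 − 37.9532 = 0.351068 u
Binding energy = Δm·c² = 0.351068 × 931.49 MeV/u = 327.016 MeV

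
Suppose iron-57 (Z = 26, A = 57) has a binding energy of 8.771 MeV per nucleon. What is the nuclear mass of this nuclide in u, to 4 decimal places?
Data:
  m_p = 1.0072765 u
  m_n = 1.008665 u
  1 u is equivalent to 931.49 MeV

Total binding energy = 57 × 8.771 = 499.947 MeV
Mass defect = 499.947 MeV / (931.49 MeV/u) = 0.536718 u
Constituent mass = 26(1.0072765) + 31(1.008665) = 57.4578040 u
Nuclear mass = 57.4578040 − 0.536718 = 56.9210860 u ≈ 56.9211 u (to 4 decimal places)

56.9211 u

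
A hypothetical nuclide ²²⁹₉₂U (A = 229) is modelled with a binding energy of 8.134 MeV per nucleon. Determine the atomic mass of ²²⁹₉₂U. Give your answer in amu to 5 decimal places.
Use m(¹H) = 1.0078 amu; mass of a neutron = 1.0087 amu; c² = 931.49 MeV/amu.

Total binding energy = 229 × 8.134 = 1862.686 MeV
Mass defect = 1862.686 MeV / (931.49 MeV/amu) = 1.9996844 amu
Constituent mass = 92(1.0078) + 137(1.0087) = 230.9095 amu
Atomic mass = 230.9095 − 1.9996844 = 228.9098156 amu ≈ 228.90982 amu (to 5 decimal places)

228.90982 amu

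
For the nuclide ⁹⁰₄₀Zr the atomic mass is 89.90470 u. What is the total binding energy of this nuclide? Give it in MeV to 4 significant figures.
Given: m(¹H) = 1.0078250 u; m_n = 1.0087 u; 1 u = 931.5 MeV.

785.5 MeV

Mass of separated nucleons = 40(1.0078250) + 50(1.0087) = 40.3130000 + 50.4350 = 90.7480000 u
Mass defect Δm = 90.7480000 − 89.90470 = 0.8433000 u
Binding energy = Δm·c² = 0.8433000 × 931.5 MeV/u = 785.534 MeV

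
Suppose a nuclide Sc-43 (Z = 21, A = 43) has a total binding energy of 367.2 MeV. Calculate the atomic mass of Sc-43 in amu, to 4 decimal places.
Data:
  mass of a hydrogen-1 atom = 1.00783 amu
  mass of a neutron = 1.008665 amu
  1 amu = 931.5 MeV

Mass defect = 367.2 MeV / (931.5 MeV/amu) = 0.394203 amu
Constituent mass = 21(1.00783) + 22(1.008665) = 43.355060 amu
Atomic mass = 43.355060 − 0.394203 = 42.960857 amu ≈ 42.9609 amu (to 4 decimal places)

42.9609 amu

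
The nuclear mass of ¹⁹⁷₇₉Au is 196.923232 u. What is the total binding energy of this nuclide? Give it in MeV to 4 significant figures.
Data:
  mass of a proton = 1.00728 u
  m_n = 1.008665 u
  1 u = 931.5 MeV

With 79 protons and 118 neutrons (A = 197):
Total constituent mass: 79 × 1.00728 + 118 × 1.008665 = 198.597590 u
Mass defect Δm = 198.597590 − 196.923232 = 1.674358 u
E_B = 1.674358 × 931.5 = 1559.66 MeV

1560 MeV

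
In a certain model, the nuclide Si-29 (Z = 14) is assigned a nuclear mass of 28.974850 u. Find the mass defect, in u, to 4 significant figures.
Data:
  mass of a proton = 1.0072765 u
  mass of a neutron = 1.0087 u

0.2575 u

Total constituent mass: 14 × 1.0072765 + 15 × 1.0087 = 29.2323710 u
The mass defect is 29.2323710 − 28.974850 = 0.2575210 u.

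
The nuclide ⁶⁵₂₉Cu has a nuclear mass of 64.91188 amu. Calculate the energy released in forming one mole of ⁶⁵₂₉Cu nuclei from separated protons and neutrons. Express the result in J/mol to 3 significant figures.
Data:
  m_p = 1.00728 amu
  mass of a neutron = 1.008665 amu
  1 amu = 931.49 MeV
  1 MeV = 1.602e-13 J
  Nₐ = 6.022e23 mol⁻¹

With 29 protons and 36 neutrons (A = 65):
Mass of separated nucleons = 29(1.00728) + 36(1.008665) = 29.21112 + 36.311940 = 65.523060 amu
Δm = 65.523060 − 64.91188 = 0.611180 amu
E_B = 0.611180 × 931.49 = 569.308 MeV
Per nucleus in joules: 569.308 MeV × 1.602e-13 J/MeV = 9.1203e-11 J
Per mole: 9.1203e-11 J × 6.022e23 mol⁻¹ = 5.4922e+13 J/mol

5.49e+13 J/mol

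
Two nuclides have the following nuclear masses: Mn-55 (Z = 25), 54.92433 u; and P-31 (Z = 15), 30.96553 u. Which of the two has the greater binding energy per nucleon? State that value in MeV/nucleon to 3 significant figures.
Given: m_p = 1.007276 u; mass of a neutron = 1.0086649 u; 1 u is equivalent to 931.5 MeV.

Mn-55: Σm = 25(1.007276) + 30(1.0086649) = 55.4418470 u; Δm = 0.5175170 u; E_B = 482.07 MeV; E_B/A = 8.7649 MeV
P-31: Σm = 15(1.007276) + 16(1.0086649) = 31.2477784 u; Δm = 0.2822484 u; E_B = 262.91 MeV; E_B/A = 8.481 MeV
Mn-55 has the higher binding energy per nucleon, so it is the more tightly bound nucleus.

Mn-55; 8.76 MeV/nucleon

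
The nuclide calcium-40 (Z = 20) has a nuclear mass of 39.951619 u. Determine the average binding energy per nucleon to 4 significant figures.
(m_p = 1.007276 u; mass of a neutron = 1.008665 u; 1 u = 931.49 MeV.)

With 20 protons and 20 neutrons (A = 40):
Total constituent mass: 20 × 1.007276 + 20 × 1.008665 = 40.318820 u
Mass defect Δm = 40.318820 − 39.951619 = 0.367201 u
Converting to energy: 0.367201 u × 931.49 MeV/u = 342.044 MeV
Per nucleon: 342.044 / 40 = 8.551 MeV

8.551 MeV/nucleon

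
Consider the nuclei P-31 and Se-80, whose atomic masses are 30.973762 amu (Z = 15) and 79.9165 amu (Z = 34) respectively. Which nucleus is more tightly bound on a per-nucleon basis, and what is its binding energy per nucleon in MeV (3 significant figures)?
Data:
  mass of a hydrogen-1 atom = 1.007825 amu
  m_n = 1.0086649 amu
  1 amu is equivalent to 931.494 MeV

P-31: Σm = 15(1.007825) + 16(1.0086649) = 31.2560134 amu; Δm = 0.2822514 amu; E_B = 262.92 MeV; E_B/A = 8.481 MeV
Se-80: Σm = 34(1.007825) + 46(1.0086649) = 80.6646354 amu; Δm = 0.7481354 amu; E_B = 696.88 MeV; E_B/A = 8.711 MeV
Se-80 has the higher binding energy per nucleon, so it is the more tightly bound nucleus.

Se-80; 8.71 MeV/nucleon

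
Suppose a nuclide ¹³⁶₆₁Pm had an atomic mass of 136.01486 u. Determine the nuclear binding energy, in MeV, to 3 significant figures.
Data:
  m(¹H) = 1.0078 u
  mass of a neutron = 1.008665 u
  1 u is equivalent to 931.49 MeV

Z = 61, so N = A − Z = 136 − 61 = 75.
Mass of separated nucleons = 61(1.0078) + 75(1.008665) = 61.4758 + 75.649875 = 137.125675 u
The mass defect is 137.125675 − 136.01486 = 1.110815 u.
Binding energy = Δm·c² = 1.110815 × 931.49 MeV/u = 1034.71 MeV

1030 MeV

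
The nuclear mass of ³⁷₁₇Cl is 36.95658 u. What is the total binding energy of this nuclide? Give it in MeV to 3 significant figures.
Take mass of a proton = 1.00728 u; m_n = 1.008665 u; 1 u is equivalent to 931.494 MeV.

317 MeV

Mass of separated nucleons = 17(1.00728) + 20(1.008665) = 17.12376 + 20.173300 = 37.297060 u
Δm = 37.297060 − 36.95658 = 0.340480 u
Converting to energy: 0.340480 u × 931.494 MeV/u = 317.155 MeV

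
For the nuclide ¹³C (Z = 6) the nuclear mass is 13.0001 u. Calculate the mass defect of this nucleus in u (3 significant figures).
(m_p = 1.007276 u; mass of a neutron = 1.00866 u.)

Z = 6, so N = A − Z = 13 − 6 = 7.
Σm = 6·m_p + 7·m_n = 6.043656 + 7.06062 = 13.104276 u
The mass defect is 13.104276 − 13.0001 = 0.104176 u.

0.104 u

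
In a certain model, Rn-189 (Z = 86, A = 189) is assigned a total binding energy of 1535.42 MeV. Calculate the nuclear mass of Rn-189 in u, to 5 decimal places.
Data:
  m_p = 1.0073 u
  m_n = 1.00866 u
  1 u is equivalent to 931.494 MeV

Mass defect = 1535.42 MeV / (931.494 MeV/u) = 1.6483413 u
Constituent mass = 86(1.0073) + 103(1.00866) = 190.51978 u
Nuclear mass = 190.51978 − 1.6483413 = 188.8714387 u ≈ 188.87144 u (to 5 decimal places)

188.87144 u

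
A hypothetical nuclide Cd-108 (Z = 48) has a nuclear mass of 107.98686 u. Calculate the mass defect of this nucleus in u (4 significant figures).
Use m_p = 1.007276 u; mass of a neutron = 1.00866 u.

Total constituent mass: 48 × 1.007276 + 60 × 1.00866 = 108.868848 u
Δm = 108.868848 − 107.98686 = 0.881988 u

0.8820 u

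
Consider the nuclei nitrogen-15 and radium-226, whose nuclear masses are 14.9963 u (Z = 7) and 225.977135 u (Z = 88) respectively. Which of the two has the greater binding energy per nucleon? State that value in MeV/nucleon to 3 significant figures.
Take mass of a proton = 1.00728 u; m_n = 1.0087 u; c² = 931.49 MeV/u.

nitrogen-15; 7.72 MeV/nucleon

nitrogen-15: Σm = 7(1.00728) + 8(1.0087) = 15.12056 u; Δm = 0.12426 u; E_B = 115.747 MeV; E_B/A = 7.716 MeV
radium-226: Σm = 88(1.00728) + 138(1.0087) = 227.84124 u; Δm = 1.864105 u; E_B = 1736.4 MeV; E_B/A = 7.683 MeV
nitrogen-15 has the higher binding energy per nucleon, so it is the more tightly bound nucleus.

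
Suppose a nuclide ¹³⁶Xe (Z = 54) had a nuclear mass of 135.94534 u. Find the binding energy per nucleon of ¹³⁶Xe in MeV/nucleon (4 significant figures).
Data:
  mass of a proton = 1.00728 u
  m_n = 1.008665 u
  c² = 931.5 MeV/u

7.934 MeV/nucleon

With 54 protons and 82 neutrons (A = 136):
Mass of separated nucleons = 54(1.00728) + 82(1.008665) = 54.39312 + 82.710530 = 137.103650 u
Δm = 137.103650 − 135.94534 = 1.158310 u
E_B = 1.158310 × 931.5 = 1078.97 MeV
BE/A = 1078.97 MeV / 136 = 7.934 MeV/nucleon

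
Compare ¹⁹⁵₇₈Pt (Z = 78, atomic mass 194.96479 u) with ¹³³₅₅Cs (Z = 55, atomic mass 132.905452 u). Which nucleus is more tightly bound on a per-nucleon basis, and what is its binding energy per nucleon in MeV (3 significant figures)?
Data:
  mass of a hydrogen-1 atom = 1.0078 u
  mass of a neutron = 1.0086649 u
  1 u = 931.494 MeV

¹³³₅₅Cs; 8.40 MeV/nucleon

¹⁹⁵₇₈Pt: Σm = 78(1.0078) + 117(1.0086649) = 196.6221933 u; Δm = 1.6574033 u; E_B = 1543.9 MeV; E_B/A = 7.917 MeV
¹³³₅₅Cs: Σm = 55(1.0078) + 78(1.0086649) = 134.1048622 u; Δm = 1.1994102 u; E_B = 1117.2 MeV; E_B/A = 8.400 MeV
¹³³₅₅Cs has the higher binding energy per nucleon, so it is the more tightly bound nucleus.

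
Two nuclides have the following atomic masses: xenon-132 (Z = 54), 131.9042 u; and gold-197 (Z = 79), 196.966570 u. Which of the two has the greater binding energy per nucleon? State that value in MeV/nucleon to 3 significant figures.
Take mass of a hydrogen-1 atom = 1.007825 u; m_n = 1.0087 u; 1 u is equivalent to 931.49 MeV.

xenon-132; 8.45 MeV/nucleon

xenon-132: Σm = 54(1.007825) + 78(1.0087) = 133.101150 u; Δm = 1.196950 u; E_B = 1114.95 MeV; E_B/A = 8.447 MeV
gold-197: Σm = 79(1.007825) + 118(1.0087) = 198.644775 u; Δm = 1.678205 u; E_B = 1563.2 MeV; E_B/A = 7.935 MeV
xenon-132 has the higher binding energy per nucleon, so it is the more tightly bound nucleus.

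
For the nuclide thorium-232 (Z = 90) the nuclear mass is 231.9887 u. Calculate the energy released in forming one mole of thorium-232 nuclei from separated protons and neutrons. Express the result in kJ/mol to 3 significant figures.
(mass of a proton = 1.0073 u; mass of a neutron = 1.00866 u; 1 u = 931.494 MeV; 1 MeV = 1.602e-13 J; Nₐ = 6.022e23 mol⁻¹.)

Mass of separated nucleons = 90(1.0073) + 142(1.00866) = 90.6570 + 143.22972 = 233.88672 u
Mass defect Δm = 233.88672 − 231.9887 = 1.89802 u
Binding energy = Δm·c² = 1.89802 × 931.494 MeV/u = 1767.99 MeV
Per nucleus in joules: 1767.99 MeV × 1.602e-13 J/MeV = 2.8323e-10 J
Per mole: 2.8323e-10 J × 6.022e23 mol⁻¹ = 1.7056e+14 J/mol

1.71e+11 kJ/mol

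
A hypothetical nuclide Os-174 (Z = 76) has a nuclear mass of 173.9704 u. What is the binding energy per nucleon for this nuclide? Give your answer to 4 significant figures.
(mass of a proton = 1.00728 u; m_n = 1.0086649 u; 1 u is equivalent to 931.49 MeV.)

7.666 MeV/nucleon

With 76 protons and 98 neutrons (A = 174):
Σm = 76·m_p + 98·m_n = 76.55328 + 98.8491602 = 175.4024402 u
The mass defect is 175.4024402 − 173.9704 = 1.4320402 u.
Converting to energy: 1.4320402 u × 931.49 MeV/u = 1333.93 MeV
Dividing by A = 174 gives 7.666 MeV per nucleon.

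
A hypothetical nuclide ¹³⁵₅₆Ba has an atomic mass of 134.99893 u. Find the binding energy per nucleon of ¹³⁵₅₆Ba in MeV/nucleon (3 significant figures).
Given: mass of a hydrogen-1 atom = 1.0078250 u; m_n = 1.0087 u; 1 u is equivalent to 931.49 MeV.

7.77 MeV/nucleon

The nucleus contains 56 protons and 135 − 56 = 79 neutrons.
Mass of separated nucleons = 56(1.0078250) + 79(1.0087) = 56.4382000 + 79.6873 = 136.1255000 u
The mass defect is 136.1255000 − 134.99893 = 1.1265700 u.
Converting to energy: 1.1265700 u × 931.49 MeV/u = 1049.39 MeV
Dividing by A = 135 gives 7.773 MeV per nucleon.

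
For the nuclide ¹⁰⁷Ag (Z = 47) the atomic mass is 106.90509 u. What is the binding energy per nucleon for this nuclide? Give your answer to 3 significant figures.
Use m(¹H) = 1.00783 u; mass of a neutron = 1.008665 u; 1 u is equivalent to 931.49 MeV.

Total constituent mass: 47 × 1.00783 + 60 × 1.008665 = 107.887910 u
Mass defect Δm = 107.887910 − 106.90509 = 0.982820 u
Binding energy = Δm·c² = 0.982820 × 931.49 MeV/u = 915.487 MeV
BE/A = 915.487 MeV / 107 = 8.556 MeV/nucleon

8.56 MeV/nucleon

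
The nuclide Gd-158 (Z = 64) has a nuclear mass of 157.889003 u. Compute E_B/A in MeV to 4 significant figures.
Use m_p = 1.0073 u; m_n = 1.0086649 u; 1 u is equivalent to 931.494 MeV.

8.211 MeV/nucleon

Mass of separated nucleons = 64(1.0073) + 94(1.0086649) = 64.4672 + 94.8145006 = 159.2817006 u
Mass defect Δm = 159.2817006 − 157.889003 = 1.3926976 u
E_B = 1.3926976 × 931.494 = 1297.29 MeV
Per nucleon: 1297.29 / 158 = 8.211 MeV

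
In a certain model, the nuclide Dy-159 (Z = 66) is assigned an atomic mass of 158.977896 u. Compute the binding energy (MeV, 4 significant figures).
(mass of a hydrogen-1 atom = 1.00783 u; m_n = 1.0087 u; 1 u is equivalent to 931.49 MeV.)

Z = 66, so N = A − Z = 159 − 66 = 93.
Σm = 66·m(¹H) + 93·m_n = 66.51678 + 93.8091 = 160.32588 u
Mass defect Δm = 160.32588 − 158.977896 = 1.347984 u
E_B = 1.347984 × 931.49 = 1255.63 MeV

1256 MeV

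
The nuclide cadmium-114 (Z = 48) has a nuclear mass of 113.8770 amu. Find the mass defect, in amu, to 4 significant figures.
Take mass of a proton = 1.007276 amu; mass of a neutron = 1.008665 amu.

1.044 amu

Z = 48, so N = A − Z = 114 − 48 = 66.
Total constituent mass: 48 × 1.007276 + 66 × 1.008665 = 114.921138 amu
Mass defect Δm = 114.921138 − 113.8770 = 1.044138 amu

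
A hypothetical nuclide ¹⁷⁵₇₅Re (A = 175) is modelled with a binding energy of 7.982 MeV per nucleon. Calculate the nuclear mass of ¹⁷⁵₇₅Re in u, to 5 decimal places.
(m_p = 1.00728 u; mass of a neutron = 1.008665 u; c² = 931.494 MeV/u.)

Total binding energy = 175 × 7.982 = 1396.850 MeV
Mass defect = 1396.850 MeV / (931.494 MeV/u) = 1.4995802 u
Constituent mass = 75(1.00728) + 100(1.008665) = 176.412500 u
Nuclear mass = 176.412500 − 1.4995802 = 174.9129198 u ≈ 174.91292 u (to 5 decimal places)

174.91292 u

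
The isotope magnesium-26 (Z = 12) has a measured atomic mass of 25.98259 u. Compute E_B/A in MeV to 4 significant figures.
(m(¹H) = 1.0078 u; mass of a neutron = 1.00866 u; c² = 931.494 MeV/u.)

Total constituent mass: 12 × 1.0078 + 14 × 1.00866 = 26.21484 u
Mass defect Δm = 26.21484 − 25.98259 = 0.23225 u
Binding energy = Δm·c² = 0.23225 × 931.494 MeV/u = 216.339 MeV
BE/A = 216.339 MeV / 26 = 8.321 MeV/nucleon

8.321 MeV/nucleon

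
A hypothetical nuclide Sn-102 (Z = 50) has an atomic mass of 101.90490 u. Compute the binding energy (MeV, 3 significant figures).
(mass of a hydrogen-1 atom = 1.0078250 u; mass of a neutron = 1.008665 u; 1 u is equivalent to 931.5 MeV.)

Σm = 50·m(¹H) + 52·m_n = 50.3912500 + 52.450580 = 102.8418300 u
Δm = 102.8418300 − 101.90490 = 0.9369300 u
Converting to energy: 0.9369300 u × 931.5 MeV/u = 872.750 MeV

873 MeV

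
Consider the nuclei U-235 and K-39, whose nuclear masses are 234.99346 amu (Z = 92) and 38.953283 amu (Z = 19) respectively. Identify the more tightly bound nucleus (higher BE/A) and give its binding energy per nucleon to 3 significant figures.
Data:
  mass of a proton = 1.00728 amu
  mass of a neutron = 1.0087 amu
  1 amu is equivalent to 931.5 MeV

K-39; 8.58 MeV/nucleon

U-235: Σm = 92(1.00728) + 143(1.0087) = 236.91386 amu; Δm = 1.92040 amu; E_B = 1788.9 MeV; E_B/A = 7.612 MeV
K-39: Σm = 19(1.00728) + 20(1.0087) = 39.31232 amu; Δm = 0.359037 amu; E_B = 334.44 MeV; E_B/A = 8.575 MeV
K-39 has the higher binding energy per nucleon, so it is the more tightly bound nucleus.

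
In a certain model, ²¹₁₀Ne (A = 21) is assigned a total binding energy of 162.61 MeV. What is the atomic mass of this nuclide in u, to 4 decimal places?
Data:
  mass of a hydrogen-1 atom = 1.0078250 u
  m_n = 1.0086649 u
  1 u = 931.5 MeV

Mass defect = 162.61 MeV / (931.5 MeV/u) = 0.174568 u
Constituent mass = 10(1.0078250) + 11(1.0086649) = 21.1735639 u
Atomic mass = 21.1735639 − 0.174568 = 20.9989959 u ≈ 20.9990 u (to 4 decimal places)

20.9990 u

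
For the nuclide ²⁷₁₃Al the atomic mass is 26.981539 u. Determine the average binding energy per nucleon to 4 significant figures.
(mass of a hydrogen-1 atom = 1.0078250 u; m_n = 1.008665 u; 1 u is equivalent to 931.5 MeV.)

With 13 protons and 14 neutrons (A = 27):
Mass of separated nucleons = 13(1.0078250) + 14(1.008665) = 13.1017250 + 14.121310 = 27.2230350 u
Mass defect Δm = 27.2230350 − 26.981539 = 0.2414960 u
E_B = 0.2414960 × 931.5 = 224.954 MeV
Dividing by A = 27 gives 8.332 MeV per nucleon.

8.332 MeV/nucleon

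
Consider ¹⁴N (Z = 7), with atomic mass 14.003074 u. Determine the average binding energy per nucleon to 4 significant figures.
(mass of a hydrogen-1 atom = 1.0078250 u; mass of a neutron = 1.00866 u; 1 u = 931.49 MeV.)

7.473 MeV/nucleon

Z = 7, so N = A − Z = 14 − 7 = 7.
Mass of separated nucleons = 7(1.0078250) + 7(1.00866) = 7.0547750 + 7.06062 = 14.1153950 u
The mass defect is 14.1153950 − 14.003074 = 0.1123210 u.
Binding energy = Δm·c² = 0.1123210 × 931.49 MeV/u = 104.626 MeV
BE/A = 104.626 MeV / 14 = 7.473 MeV/nucleon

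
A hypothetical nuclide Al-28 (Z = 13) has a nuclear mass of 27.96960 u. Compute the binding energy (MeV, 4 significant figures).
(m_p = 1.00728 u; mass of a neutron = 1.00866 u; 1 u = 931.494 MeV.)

Total constituent mass: 13 × 1.00728 + 15 × 1.00866 = 28.22454 u
Mass defect Δm = 28.22454 − 27.96960 = 0.25494 u
Converting to energy: 0.25494 u × 931.494 MeV/u = 237.475 MeV

237.5 MeV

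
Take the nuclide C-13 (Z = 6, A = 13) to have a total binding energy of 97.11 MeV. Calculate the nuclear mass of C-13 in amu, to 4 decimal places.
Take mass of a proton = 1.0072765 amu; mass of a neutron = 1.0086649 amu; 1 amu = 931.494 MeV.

Mass defect = 97.11 MeV / (931.494 MeV/amu) = 0.104252 amu
Constituent mass = 6(1.0072765) + 7(1.0086649) = 13.1043133 amu
Nuclear mass = 13.1043133 − 0.104252 = 13.0000613 amu ≈ 13.0001 amu (to 4 decimal places)

13.0001 amu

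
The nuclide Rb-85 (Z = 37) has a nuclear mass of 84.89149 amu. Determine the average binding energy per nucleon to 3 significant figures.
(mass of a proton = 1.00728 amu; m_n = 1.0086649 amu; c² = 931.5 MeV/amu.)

8.70 MeV/nucleon

With 37 protons and 48 neutrons (A = 85):
Mass of separated nucleons = 37(1.00728) + 48(1.0086649) = 37.26936 + 48.4159152 = 85.6852752 amu
The mass defect is 85.6852752 − 84.89149 = 0.7937852 amu.
Converting to energy: 0.7937852 amu × 931.5 MeV/amu = 739.411 MeV
Dividing by A = 85 gives 8.699 MeV per nucleon.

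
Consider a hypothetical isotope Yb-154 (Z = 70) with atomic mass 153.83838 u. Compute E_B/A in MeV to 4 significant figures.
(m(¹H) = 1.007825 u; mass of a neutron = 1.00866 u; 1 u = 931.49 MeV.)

With 70 protons and 84 neutrons (A = 154):
Total constituent mass: 70 × 1.007825 + 84 × 1.00866 = 155.275190 u
The mass defect is 155.275190 − 153.83838 = 1.436810 u.
Converting to energy: 1.436810 u × 931.49 MeV/u = 1338.37 MeV
Dividing by A = 154 gives 8.691 MeV per nucleon.

8.691 MeV/nucleon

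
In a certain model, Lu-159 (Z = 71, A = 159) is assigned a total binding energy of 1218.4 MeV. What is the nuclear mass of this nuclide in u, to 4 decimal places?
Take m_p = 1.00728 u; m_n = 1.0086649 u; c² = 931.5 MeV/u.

158.9714 u

Mass defect = 1218.4 MeV / (931.5 MeV/u) = 1.307998 u
Constituent mass = 71(1.00728) + 88(1.0086649) = 160.2793912 u
Nuclear mass = 160.2793912 − 1.307998 = 158.9713932 u ≈ 158.9714 u (to 4 decimal places)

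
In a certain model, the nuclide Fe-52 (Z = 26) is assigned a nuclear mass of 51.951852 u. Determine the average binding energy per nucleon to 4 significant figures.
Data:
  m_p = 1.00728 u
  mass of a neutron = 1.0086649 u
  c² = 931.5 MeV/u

The nucleus contains 26 protons and 52 − 26 = 26 neutrons.
Σm = 26·m_p + 26·m_n = 26.18928 + 26.2252874 = 52.4145674 u
The mass defect is 52.4145674 − 51.951852 = 0.4627154 u.
Converting to energy: 0.4627154 u × 931.5 MeV/u = 431.019 MeV
BE/A = 431.019 MeV / 52 = 8.289 MeV/nucleon

8.289 MeV/nucleon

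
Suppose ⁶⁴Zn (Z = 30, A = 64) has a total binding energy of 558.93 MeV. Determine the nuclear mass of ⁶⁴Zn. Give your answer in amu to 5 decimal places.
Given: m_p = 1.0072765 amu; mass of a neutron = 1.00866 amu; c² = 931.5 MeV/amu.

Mass defect = 558.93 MeV / (931.5 MeV/amu) = 0.6000322 amu
Constituent mass = 30(1.0072765) + 34(1.00866) = 64.5127350 amu
Nuclear mass = 64.5127350 − 0.6000322 = 63.9127028 amu ≈ 63.91270 amu (to 5 decimal places)

63.91270 amu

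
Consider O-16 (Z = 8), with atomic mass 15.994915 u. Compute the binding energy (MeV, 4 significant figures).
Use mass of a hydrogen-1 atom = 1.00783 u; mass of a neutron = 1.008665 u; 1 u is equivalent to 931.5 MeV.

127.7 MeV

Total constituent mass: 8 × 1.00783 + 8 × 1.008665 = 16.131960 u
The mass defect is 16.131960 − 15.994915 = 0.137045 u.
Binding energy = Δm·c² = 0.137045 × 931.5 MeV/u = 127.657 MeV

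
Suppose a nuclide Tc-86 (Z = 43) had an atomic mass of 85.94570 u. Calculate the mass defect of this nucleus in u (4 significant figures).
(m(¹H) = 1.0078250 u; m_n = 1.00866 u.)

0.7632 u

The nucleus contains 43 protons and 86 − 43 = 43 neutrons.
Σm = 43·m(¹H) + 43·m_n = 43.3364750 + 43.37238 = 86.7088550 u
Mass defect Δm = 86.7088550 − 85.94570 = 0.7631550 u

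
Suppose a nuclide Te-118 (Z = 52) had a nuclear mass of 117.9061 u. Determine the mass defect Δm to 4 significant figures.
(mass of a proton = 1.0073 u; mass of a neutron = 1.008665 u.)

1.045 u

Total constituent mass: 52 × 1.0073 + 66 × 1.008665 = 118.951490 u
Δm = 118.951490 − 117.9061 = 1.045390 u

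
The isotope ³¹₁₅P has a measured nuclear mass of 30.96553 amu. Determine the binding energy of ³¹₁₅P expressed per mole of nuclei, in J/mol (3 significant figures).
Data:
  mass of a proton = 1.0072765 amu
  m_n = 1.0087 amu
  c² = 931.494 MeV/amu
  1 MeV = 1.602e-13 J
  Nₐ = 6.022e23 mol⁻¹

2.54e+13 J/mol

Total constituent mass: 15 × 1.0072765 + 16 × 1.0087 = 31.2483475 amu
Mass defect Δm = 31.2483475 − 30.96553 = 0.2828175 amu
Converting to energy: 0.2828175 amu × 931.494 MeV/amu = 263.443 MeV
Per nucleus in joules: 263.443 MeV × 1.602e-13 J/MeV = 4.2204e-11 J
Per mole: 4.2204e-11 J × 6.022e23 mol⁻¹ = 2.5415e+13 J/mol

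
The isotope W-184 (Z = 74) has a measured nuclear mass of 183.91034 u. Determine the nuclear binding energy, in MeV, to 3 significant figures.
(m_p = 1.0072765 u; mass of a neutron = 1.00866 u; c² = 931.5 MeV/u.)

Z = 74, so N = A − Z = 184 − 74 = 110.
Total constituent mass: 74 × 1.0072765 + 110 × 1.00866 = 185.4910610 u
The mass defect is 185.4910610 − 183.91034 = 1.5807210 u.
Converting to energy: 1.5807210 u × 931.5 MeV/u = 1472.44 MeV

1470 MeV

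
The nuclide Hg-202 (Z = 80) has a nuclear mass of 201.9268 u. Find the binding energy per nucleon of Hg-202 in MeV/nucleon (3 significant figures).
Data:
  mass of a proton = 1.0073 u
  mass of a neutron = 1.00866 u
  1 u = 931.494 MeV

Z = 80, so N = A − Z = 202 − 80 = 122.
Total constituent mass: 80 × 1.0073 + 122 × 1.00866 = 203.64052 u
Δm = 203.64052 − 201.9268 = 1.71372 u
Binding energy = Δm·c² = 1.71372 × 931.494 MeV/u = 1596.32 MeV
Per nucleon: 1596.32 / 202 = 7.903 MeV

7.90 MeV/nucleon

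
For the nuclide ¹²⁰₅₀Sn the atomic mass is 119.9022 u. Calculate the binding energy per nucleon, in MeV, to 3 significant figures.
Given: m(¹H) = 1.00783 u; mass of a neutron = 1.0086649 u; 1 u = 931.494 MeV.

8.51 MeV/nucleon

Σm = 50·m(¹H) + 70·m_n = 50.39150 + 70.6065430 = 120.9980430 u
The mass defect is 120.9980430 − 119.9022 = 1.0958430 u.
E_B = 1.0958430 × 931.494 = 1020.77 MeV
Per nucleon: 1020.77 / 120 = 8.506 MeV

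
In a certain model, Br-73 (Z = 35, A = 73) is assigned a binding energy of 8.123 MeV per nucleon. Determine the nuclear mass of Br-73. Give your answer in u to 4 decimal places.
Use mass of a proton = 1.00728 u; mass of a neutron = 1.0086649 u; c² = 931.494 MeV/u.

Total binding energy = 73 × 8.123 = 592.979 MeV
Mass defect = 592.979 MeV / (931.494 MeV/u) = 0.636589 u
Constituent mass = 35(1.00728) + 38(1.0086649) = 73.5840662 u
Nuclear mass = 73.5840662 − 0.636589 = 72.9474772 u ≈ 72.9475 u (to 4 decimal places)

72.9475 u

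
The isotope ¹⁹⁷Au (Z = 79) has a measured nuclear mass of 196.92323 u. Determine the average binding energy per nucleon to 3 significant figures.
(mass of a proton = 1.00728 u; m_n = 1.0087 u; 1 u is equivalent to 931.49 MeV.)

7.94 MeV/nucleon

Z = 79, so N = A − Z = 197 − 79 = 118.
Σm = 79·m_p + 118·m_n = 79.57512 + 119.0266 = 198.60172 u
Δm = 198.60172 − 196.92323 = 1.67849 u
Converting to energy: 1.67849 u × 931.49 MeV/u = 1563.50 MeV
BE/A = 1563.50 MeV / 197 = 7.937 MeV/nucleon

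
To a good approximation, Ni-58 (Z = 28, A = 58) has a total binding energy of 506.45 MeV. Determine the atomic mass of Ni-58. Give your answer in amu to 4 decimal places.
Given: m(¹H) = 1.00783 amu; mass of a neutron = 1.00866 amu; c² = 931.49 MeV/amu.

Mass defect = 506.45 MeV / (931.49 MeV/amu) = 0.543699 amu
Constituent mass = 28(1.00783) + 30(1.00866) = 58.47904 amu
Atomic mass = 58.47904 − 0.543699 = 57.935341 amu ≈ 57.9353 amu (to 4 decimal places)

57.9353 amu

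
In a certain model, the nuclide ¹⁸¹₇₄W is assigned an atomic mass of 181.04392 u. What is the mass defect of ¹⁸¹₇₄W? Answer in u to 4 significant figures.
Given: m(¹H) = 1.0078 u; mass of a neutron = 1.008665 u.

1.460 u

Z = 74, so N = A − Z = 181 − 74 = 107.
Total constituent mass: 74 × 1.0078 + 107 × 1.008665 = 182.504355 u
Δm = 182.504355 − 181.04392 = 1.460435 u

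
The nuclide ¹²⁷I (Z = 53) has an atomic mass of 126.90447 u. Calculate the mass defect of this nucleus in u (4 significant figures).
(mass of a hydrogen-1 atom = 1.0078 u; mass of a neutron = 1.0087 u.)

1.153 u

With 53 protons and 74 neutrons (A = 127):
Σm = 53·m(¹H) + 74·m_n = 53.4134 + 74.6438 = 128.0572 u
Mass defect Δm = 128.0572 − 126.90447 = 1.15273 u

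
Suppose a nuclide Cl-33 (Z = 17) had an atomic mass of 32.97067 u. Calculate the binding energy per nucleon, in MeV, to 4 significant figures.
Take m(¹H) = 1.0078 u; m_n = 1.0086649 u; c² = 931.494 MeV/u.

Z = 17, so N = A − Z = 33 − 17 = 16.
Total constituent mass: 17 × 1.0078 + 16 × 1.0086649 = 33.2712384 u
The mass defect is 33.2712384 − 32.97067 = 0.3005684 u.
E_B = 0.3005684 × 931.494 = 279.978 MeV
Dividing by A = 33 gives 8.484 MeV per nucleon.

8.484 MeV/nucleon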